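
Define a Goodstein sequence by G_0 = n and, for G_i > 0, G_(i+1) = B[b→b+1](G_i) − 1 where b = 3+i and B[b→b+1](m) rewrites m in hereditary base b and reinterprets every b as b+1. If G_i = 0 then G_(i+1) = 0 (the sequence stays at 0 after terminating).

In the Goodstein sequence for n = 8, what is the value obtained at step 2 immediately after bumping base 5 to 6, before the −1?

12

[0] 8 ≡ 2·3 + 2 (base 3). Lift 4: 10. −1: 9.
[1] 9 ≡ 2·4 + 1 (base 4). Lift 5: 11. −1: 10.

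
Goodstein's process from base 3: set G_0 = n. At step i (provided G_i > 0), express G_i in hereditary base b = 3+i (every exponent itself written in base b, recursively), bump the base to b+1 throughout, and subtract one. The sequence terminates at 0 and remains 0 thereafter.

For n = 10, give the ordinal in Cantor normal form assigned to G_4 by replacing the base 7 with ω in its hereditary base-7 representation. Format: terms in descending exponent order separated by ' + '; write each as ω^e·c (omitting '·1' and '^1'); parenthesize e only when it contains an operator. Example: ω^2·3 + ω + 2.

i=0: 10 = 3^2 + 1 (b=3); 3→4: 4^2 + 1 = 17; 17−1 = 16
i=1: 16 = 4^2 (b=4); 4→5: 5^2 = 25; 25−1 = 24
i=2: 24 = 4·5 + 4 (b=5); 5→6: 4·6 + 4 = 28; 28−1 = 27
i=3: 27 = 4·6 + 3 (b=6); 6→7: 4·7 + 3 = 31; 31−1 = 30
i=4: 30 = 4·7 + 2 (b=7); 7→8: 4·8 + 2 = 34; 34−1 = 33

ω·4 + 2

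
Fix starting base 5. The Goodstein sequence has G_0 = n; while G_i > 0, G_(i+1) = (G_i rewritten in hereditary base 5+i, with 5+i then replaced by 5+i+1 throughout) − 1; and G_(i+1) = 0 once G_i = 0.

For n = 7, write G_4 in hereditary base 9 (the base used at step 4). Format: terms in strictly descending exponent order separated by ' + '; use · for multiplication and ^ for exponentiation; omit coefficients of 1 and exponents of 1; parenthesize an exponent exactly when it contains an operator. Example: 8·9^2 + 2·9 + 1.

G_0 = 7. HB_5(7) = 5 + 2. Bump = 8. G_1 = 7.
G_1 = 7. HB_6(7) = 6 + 1. Bump = 8. G_2 = 7.
G_2 = 7. HB_7(7) = 7. Bump = 8. G_3 = 7.
G_3 = 7. HB_8(7) = 7. Bump = 7. G_4 = 6.
G_4 = 6. HB_9(6) = 6. Bump = 6. G_5 = 5.

6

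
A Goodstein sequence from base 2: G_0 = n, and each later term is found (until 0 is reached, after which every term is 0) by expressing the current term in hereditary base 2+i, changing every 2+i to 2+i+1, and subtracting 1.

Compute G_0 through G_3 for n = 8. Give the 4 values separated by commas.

8, 80, 553, 6310

G_0 = 8. HB_2(8) = 2^(2 + 1). Bump = 81. G_1 = 80.
G_1 = 80. HB_3(80) = 2·3^3 + 2·3^2 + 2·3 + 2. Bump = 554. G_2 = 553.
G_2 = 553. HB_4(553) = 2·4^4 + 2·4^2 + 2·4 + 1. Bump = 6311. G_3 = 6310.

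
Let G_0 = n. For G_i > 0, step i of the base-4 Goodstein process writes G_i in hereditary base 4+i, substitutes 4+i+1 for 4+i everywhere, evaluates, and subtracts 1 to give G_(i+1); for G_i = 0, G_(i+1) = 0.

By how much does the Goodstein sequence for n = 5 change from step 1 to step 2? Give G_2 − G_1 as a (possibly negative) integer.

0

5 —HB4→ 4 + 1 —bump→ 5 + 1 = 6 —(−1)→ 5
5 —HB5→ 5 —bump→ 6 = 6 —(−1)→ 5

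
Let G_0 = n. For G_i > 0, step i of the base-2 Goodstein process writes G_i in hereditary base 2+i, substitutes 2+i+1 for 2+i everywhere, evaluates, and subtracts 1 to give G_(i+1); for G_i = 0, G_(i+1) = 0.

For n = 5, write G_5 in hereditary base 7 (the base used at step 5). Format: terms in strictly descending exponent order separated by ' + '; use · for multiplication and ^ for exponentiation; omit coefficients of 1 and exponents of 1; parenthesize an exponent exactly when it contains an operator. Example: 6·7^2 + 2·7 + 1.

G_0=5  [base 2] 2^2 + 1  →[2↦3]→  3^3 + 1 = 28  −1 ⇒ G_1=27
G_1=27  [base 3] 3^3  →[3↦4]→  4^4 = 256  −1 ⇒ G_2=255
G_2=255  [base 4] 3·4^3 + 3·4^2 + 3·4 + 3  →[4↦5]→  3·5^3 + 3·5^2 + 3·5 + 3 = 468  −1 ⇒ G_3=467
G_3=467  [base 5] 3·5^3 + 3·5^2 + 3·5 + 2  →[5↦6]→  3·6^3 + 3·6^2 + 3·6 + 2 = 776  −1 ⇒ G_4=775
G_4=775  [base 6] 3·6^3 + 3·6^2 + 3·6 + 1  →[6↦7]→  3·7^3 + 3·7^2 + 3·7 + 1 = 1198  −1 ⇒ G_5=1197
G_5=1197  [base 7] 3·7^3 + 3·7^2 + 3·7  →[7↦8]→  3·8^3 + 3·8^2 + 3·8 = 1752  −1 ⇒ G_6=1751

3·7^3 + 3·7^2 + 3·7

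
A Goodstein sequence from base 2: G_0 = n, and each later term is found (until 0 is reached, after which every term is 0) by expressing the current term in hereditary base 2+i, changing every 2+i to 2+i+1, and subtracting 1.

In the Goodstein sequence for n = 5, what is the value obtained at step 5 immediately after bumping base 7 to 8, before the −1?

step 0: 5 = 2^2 + 1; sub 3 for 2: 3^3 + 1; = 28; G_1 = 28−1 = 27
step 1: 27 = 3^3; sub 4 for 3: 4^4; = 256; G_2 = 256−1 = 255
step 2: 255 = 3·4^3 + 3·4^2 + 3·4 + 3; sub 5 for 4: 3·5^3 + 3·5^2 + 3·5 + 3; = 468; G_3 = 468−1 = 467
step 3: 467 = 3·5^3 + 3·5^2 + 3·5 + 2; sub 6 for 5: 3·6^3 + 3·6^2 + 3·6 + 2; = 776; G_4 = 776−1 = 775
step 4: 775 = 3·6^3 + 3·6^2 + 3·6 + 1; sub 7 for 6: 3·7^3 + 3·7^2 + 3·7 + 1; = 1198; G_5 = 1198−1 = 1197
step 5: 1197 = 3·7^3 + 3·7^2 + 3·7; sub 8 for 7: 3·8^3 + 3·8^2 + 3·8; = 1752; G_6 = 1752−1 = 1751

1752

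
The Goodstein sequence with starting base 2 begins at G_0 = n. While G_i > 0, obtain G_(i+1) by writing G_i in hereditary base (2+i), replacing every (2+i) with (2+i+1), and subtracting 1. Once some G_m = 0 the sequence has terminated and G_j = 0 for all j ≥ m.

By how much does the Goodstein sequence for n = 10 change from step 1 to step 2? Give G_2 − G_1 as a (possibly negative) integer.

G_0 = 10. HB_2(10) = 2^(2 + 1) + 2. Bump = 84. G_1 = 83.
G_1 = 83. HB_3(83) = 3^(3 + 1) + 2. Bump = 1026. G_2 = 1025.

942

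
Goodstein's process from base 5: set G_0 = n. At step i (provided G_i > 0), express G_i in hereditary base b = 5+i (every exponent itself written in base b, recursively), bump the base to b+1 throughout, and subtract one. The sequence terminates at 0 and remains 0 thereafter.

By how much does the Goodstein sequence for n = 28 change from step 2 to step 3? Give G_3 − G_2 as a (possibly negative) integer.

base 5: 28 = 5^2 + 3; at 6: 6^2 + 3 = 39; next = 38
base 6: 38 = 6^2 + 2; at 7: 7^2 + 2 = 51; next = 50
base 7: 50 = 7^2 + 1; at 8: 8^2 + 1 = 65; next = 64

14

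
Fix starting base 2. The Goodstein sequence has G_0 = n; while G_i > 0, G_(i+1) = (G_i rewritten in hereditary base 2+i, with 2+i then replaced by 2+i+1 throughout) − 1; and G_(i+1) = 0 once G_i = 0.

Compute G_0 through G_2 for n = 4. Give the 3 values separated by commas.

step 0: 4 = 2^2; sub 3 for 2: 3^3; = 27; G_1 = 27−1 = 26
step 1: 26 = 2·3^2 + 2·3 + 2; sub 4 for 3: 2·4^2 + 2·4 + 2; = 42; G_2 = 42−1 = 41

4, 26, 41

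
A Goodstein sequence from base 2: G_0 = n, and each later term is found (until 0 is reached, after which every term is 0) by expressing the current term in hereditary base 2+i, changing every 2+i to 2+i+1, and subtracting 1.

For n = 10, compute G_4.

G_0=10  [base 2] 2^(2 + 1) + 2  →[2↦3]→  3^(3 + 1) + 3 = 84  −1 ⇒ G_1=83
G_1=83  [base 3] 3^(3 + 1) + 2  →[3↦4]→  4^(4 + 1) + 2 = 1026  −1 ⇒ G_2=1025
G_2=1025  [base 4] 4^(4 + 1) + 1  →[4↦5]→  5^(5 + 1) + 1 = 15626  −1 ⇒ G_3=15625
G_3=15625  [base 5] 5^(5 + 1)  →[5↦6]→  6^(6 + 1) = 279936  −1 ⇒ G_4=279935
G_4=279935  [base 6] 5·6^6 + 5·6^5 + 5·6^4 + 5·6^3 + 5·6^2 + 5·6 + 5  →[6↦7]→  5·7^7 + 5·7^5 + 5·7^4 + 5·7^3 + 5·7^2 + 5·7 + 5 = 4215755  −1 ⇒ G_5=4215754

279935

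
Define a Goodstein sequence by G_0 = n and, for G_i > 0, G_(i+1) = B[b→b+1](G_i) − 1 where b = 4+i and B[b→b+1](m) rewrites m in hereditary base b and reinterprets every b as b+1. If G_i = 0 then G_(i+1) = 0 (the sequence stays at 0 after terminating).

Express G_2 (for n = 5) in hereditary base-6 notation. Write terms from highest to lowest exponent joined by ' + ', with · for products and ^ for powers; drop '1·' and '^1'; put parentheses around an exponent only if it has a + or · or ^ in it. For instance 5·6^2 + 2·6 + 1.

5

[0] 5 ≡ 4 + 1 (base 4). Lift 5: 6. −1: 5.
[1] 5 ≡ 5 (base 5). Lift 6: 6. −1: 5.
[2] 5 ≡ 5 (base 6). Lift 7: 5. −1: 4.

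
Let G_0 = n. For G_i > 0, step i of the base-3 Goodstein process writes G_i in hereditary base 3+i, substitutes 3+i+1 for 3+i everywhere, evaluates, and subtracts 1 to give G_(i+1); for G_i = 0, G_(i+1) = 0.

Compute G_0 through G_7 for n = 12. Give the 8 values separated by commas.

12, 19, 27, 37, 49, 63, 69, 75

i=0: 12 = 3^2 + 3 (b=3); 3→4: 4^2 + 4 = 20; 20−1 = 19
i=1: 19 = 4^2 + 3 (b=4); 4→5: 5^2 + 3 = 28; 28−1 = 27
i=2: 27 = 5^2 + 2 (b=5); 5→6: 6^2 + 2 = 38; 38−1 = 37
i=3: 37 = 6^2 + 1 (b=6); 6→7: 7^2 + 1 = 50; 50−1 = 49
i=4: 49 = 7^2 (b=7); 7→8: 8^2 = 64; 64−1 = 63
i=5: 63 = 7·8 + 7 (b=8); 8→9: 7·9 + 7 = 70; 70−1 = 69
i=6: 69 = 7·9 + 6 (b=9); 9→10: 7·10 + 6 = 76; 76−1 = 75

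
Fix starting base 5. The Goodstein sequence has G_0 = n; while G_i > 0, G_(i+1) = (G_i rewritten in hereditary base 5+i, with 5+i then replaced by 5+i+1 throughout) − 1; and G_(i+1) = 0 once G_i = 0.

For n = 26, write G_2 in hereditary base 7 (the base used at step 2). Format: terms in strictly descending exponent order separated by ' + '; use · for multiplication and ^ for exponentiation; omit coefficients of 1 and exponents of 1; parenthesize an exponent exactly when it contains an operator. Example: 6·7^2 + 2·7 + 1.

6·7 + 6

G_0 = 26. HB_5(26) = 5^2 + 1. Bump = 37. G_1 = 36.
G_1 = 36. HB_6(36) = 6^2. Bump = 49. G_2 = 48.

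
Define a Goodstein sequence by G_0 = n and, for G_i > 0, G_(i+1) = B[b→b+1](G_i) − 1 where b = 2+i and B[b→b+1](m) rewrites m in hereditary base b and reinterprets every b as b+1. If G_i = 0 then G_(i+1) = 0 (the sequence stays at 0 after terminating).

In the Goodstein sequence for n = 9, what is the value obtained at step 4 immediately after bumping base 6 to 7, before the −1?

step 0: 9 = 2^(2 + 1) + 1; sub 3 for 2: 3^(3 + 1) + 1; = 82; G_1 = 82−1 = 81
step 1: 81 = 3^(3 + 1); sub 4 for 3: 4^(4 + 1); = 1024; G_2 = 1024−1 = 1023
step 2: 1023 = 3·4^4 + 3·4^3 + 3·4^2 + 3·4 + 3; sub 5 for 4: 3·5^5 + 3·5^3 + 3·5^2 + 3·5 + 3; = 9843; G_3 = 9843−1 = 9842
step 3: 9842 = 3·5^5 + 3·5^3 + 3·5^2 + 3·5 + 2; sub 6 for 5: 3·6^6 + 3·6^3 + 3·6^2 + 3·6 + 2; = 140744; G_4 = 140744−1 = 140743
step 4: 140743 = 3·6^6 + 3·6^3 + 3·6^2 + 3·6 + 1; sub 7 for 6: 3·7^7 + 3·7^3 + 3·7^2 + 3·7 + 1; = 2471827; G_5 = 2471827−1 = 2471826

2471827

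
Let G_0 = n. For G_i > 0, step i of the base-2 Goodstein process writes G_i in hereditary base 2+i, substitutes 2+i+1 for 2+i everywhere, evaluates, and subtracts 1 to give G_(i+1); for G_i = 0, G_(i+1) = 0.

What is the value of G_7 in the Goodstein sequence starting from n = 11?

[0] 11 ≡ 2^(2 + 1) + 2 + 1 (base 2). Lift 3: 85. −1: 84.
[1] 84 ≡ 3^(3 + 1) + 3 (base 3). Lift 4: 1028. −1: 1027.
[2] 1027 ≡ 4^(4 + 1) + 3 (base 4). Lift 5: 15628. −1: 15627.
[3] 15627 ≡ 5^(5 + 1) + 2 (base 5). Lift 6: 279938. −1: 279937.
[4] 279937 ≡ 6^(6 + 1) + 1 (base 6). Lift 7: 5764802. −1: 5764801.
[5] 5764801 ≡ 7^(7 + 1) (base 7). Lift 8: 134217728. −1: 134217727.
[6] 134217727 ≡ 7·8^8 + 7·8^7 + 7·8^6 + 7·8^5 + 7·8^4 + 7·8^3 + 7·8^2 + 7·8 + 7 (base 8). Lift 9: 2749609303. −1: 2749609302.
[7] 2749609302 ≡ 7·9^9 + 7·9^7 + 7·9^6 + 7·9^5 + 7·9^4 + 7·9^3 + 7·9^2 + 7·9 + 6 (base 9). Lift 10: 70077777776. −1: 70077777775.

2749609302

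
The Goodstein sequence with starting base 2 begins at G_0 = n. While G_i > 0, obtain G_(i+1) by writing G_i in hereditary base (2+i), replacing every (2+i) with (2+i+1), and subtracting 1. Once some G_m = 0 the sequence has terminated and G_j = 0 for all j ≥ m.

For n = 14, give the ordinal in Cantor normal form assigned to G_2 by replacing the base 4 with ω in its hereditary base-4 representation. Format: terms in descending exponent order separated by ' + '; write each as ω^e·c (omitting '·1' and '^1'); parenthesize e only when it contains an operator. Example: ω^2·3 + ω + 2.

step 0: 14 = 2^(2 + 1) + 2^2 + 2; sub 3 for 2: 3^(3 + 1) + 3^3 + 3; = 111; G_1 = 111−1 = 110
step 1: 110 = 3^(3 + 1) + 3^3 + 2; sub 4 for 3: 4^(4 + 1) + 4^4 + 2; = 1282; G_2 = 1282−1 = 1281
step 2: 1281 = 4^(4 + 1) + 4^4 + 1; sub 5 for 4: 5^(5 + 1) + 5^5 + 1; = 18751; G_3 = 18751−1 = 18750

ω^(ω + 1) + ω^ω + 1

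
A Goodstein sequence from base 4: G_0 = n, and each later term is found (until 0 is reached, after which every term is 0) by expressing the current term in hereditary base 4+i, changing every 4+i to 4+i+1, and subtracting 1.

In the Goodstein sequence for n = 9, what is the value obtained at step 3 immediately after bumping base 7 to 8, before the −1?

12

i=0: 9 = 2·4 + 1 (b=4); 4→5: 2·5 + 1 = 11; 11−1 = 10
i=1: 10 = 2·5 (b=5); 5→6: 2·6 = 12; 12−1 = 11
i=2: 11 = 6 + 5 (b=6); 6→7: 7 + 5 = 12; 12−1 = 11
i=3: 11 = 7 + 4 (b=7); 7→8: 8 + 4 = 12; 12−1 = 11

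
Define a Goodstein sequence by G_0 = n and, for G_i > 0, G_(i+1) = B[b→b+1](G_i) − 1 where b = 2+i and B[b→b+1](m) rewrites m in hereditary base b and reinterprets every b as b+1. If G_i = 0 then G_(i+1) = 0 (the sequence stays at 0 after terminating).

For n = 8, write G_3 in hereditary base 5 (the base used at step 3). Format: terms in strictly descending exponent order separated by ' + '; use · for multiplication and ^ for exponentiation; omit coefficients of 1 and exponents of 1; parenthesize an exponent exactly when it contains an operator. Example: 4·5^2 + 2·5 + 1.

2·5^5 + 2·5^2 + 2·5

i=0: 8 = 2^(2 + 1) (b=2); 2→3: 3^(3 + 1) = 81; 81−1 = 80
i=1: 80 = 2·3^3 + 2·3^2 + 2·3 + 2 (b=3); 3→4: 2·4^4 + 2·4^2 + 2·4 + 2 = 554; 554−1 = 553
i=2: 553 = 2·4^4 + 2·4^2 + 2·4 + 1 (b=4); 4→5: 2·5^5 + 2·5^2 + 2·5 + 1 = 6311; 6311−1 = 6310
i=3: 6310 = 2·5^5 + 2·5^2 + 2·5 (b=5); 5→6: 2·6^6 + 2·6^2 + 2·6 = 93396; 93396−1 = 93395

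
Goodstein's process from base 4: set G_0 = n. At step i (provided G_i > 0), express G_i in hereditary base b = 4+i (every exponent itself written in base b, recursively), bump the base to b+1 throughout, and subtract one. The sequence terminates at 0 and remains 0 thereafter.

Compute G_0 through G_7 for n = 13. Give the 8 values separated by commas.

13, 15, 17, 18, 19, 20, 21, 22

[0] 13 ≡ 3·4 + 1 (base 4). Lift 5: 16. −1: 15.
[1] 15 ≡ 3·5 (base 5). Lift 6: 18. −1: 17.
[2] 17 ≡ 2·6 + 5 (base 6). Lift 7: 19. −1: 18.
[3] 18 ≡ 2·7 + 4 (base 7). Lift 8: 20. −1: 19.
[4] 19 ≡ 2·8 + 3 (base 8). Lift 9: 21. −1: 20.
[5] 20 ≡ 2·9 + 2 (base 9). Lift 10: 22. −1: 21.
[6] 21 ≡ 2·10 + 1 (base 10). Lift 11: 23. −1: 22.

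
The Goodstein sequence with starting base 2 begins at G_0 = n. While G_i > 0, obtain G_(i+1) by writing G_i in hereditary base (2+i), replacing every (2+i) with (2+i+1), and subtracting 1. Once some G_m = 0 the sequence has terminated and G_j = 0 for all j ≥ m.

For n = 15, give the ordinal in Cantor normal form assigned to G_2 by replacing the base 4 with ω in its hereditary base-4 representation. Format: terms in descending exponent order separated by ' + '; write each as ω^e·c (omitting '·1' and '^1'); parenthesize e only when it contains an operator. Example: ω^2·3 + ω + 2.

15 —HB2→ 2^(2 + 1) + 2^2 + 2 + 1 —bump→ 3^(3 + 1) + 3^3 + 3 + 1 = 112 —(−1)→ 111
111 —HB3→ 3^(3 + 1) + 3^3 + 3 —bump→ 4^(4 + 1) + 4^4 + 4 = 1284 —(−1)→ 1283
1283 —HB4→ 4^(4 + 1) + 4^4 + 3 —bump→ 5^(5 + 1) + 5^5 + 3 = 18753 —(−1)→ 18752

ω^(ω + 1) + ω^ω + 3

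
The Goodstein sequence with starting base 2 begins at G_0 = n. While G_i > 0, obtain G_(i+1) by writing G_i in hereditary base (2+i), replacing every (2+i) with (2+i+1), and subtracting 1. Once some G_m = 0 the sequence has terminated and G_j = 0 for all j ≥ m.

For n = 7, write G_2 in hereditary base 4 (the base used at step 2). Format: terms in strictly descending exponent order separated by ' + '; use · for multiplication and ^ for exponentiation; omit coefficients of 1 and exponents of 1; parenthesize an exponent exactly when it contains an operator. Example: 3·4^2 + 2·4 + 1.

G_0 = 7. HB_2(7) = 2^2 + 2 + 1. Bump = 31. G_1 = 30.
G_1 = 30. HB_3(30) = 3^3 + 3. Bump = 260. G_2 = 259.
G_2 = 259. HB_4(259) = 4^4 + 3. Bump = 3128. G_3 = 3127.

4^4 + 3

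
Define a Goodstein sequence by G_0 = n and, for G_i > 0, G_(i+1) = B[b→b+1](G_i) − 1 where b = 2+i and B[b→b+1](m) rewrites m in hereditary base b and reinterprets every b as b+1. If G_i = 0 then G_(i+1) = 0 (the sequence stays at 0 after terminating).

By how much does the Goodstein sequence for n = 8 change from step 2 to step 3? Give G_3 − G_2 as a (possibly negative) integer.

(0) 8|_2 = 2^(2 + 1) ↦ 3^(3 + 1)|_3 = 81 ⇒ 80
(1) 80|_3 = 2·3^3 + 2·3^2 + 2·3 + 2 ↦ 2·4^4 + 2·4^2 + 2·4 + 2|_4 = 554 ⇒ 553
(2) 553|_4 = 2·4^4 + 2·4^2 + 2·4 + 1 ↦ 2·5^5 + 2·5^2 + 2·5 + 1|_5 = 6311 ⇒ 6310

5757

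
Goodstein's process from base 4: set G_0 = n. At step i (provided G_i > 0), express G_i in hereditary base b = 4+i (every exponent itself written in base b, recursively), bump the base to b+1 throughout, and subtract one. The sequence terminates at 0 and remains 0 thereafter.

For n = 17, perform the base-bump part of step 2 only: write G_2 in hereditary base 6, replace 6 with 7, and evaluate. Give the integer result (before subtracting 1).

step 0: 17 = 4^2 + 1; sub 5 for 4: 5^2 + 1; = 26; G_1 = 26−1 = 25
step 1: 25 = 5^2; sub 6 for 5: 6^2; = 36; G_2 = 36−1 = 35
step 2: 35 = 5·6 + 5; sub 7 for 6: 5·7 + 5; = 40; G_3 = 40−1 = 39

40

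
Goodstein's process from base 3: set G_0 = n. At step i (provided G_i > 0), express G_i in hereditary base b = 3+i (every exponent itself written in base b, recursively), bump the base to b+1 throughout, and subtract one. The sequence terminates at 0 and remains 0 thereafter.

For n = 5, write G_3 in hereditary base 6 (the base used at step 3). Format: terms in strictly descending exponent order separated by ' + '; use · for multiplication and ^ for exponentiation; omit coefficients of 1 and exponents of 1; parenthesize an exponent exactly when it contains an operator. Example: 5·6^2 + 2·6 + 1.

step 0: 5 = 3 + 2; sub 4 for 3: 4 + 2; = 6; G_1 = 6−1 = 5
step 1: 5 = 4 + 1; sub 5 for 4: 5 + 1; = 6; G_2 = 6−1 = 5
step 2: 5 = 5; sub 6 for 5: 6; = 6; G_3 = 6−1 = 5
step 3: 5 = 5; sub 7 for 6: 5; = 5; G_4 = 5−1 = 4

5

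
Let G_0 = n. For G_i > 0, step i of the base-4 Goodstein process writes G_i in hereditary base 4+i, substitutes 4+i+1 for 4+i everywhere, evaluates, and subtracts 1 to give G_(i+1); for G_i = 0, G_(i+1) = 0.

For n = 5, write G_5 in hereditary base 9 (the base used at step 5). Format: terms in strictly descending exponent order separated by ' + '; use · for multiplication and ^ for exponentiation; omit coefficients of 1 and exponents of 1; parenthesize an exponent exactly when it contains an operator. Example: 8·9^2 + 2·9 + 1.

2

G_0=5  [base 4] 4 + 1  →[4↦5]→  5 + 1 = 6  −1 ⇒ G_1=5
G_1=5  [base 5] 5  →[5↦6]→  6 = 6  −1 ⇒ G_2=5
G_2=5  [base 6] 5  →[6↦7]→  5 = 5  −1 ⇒ G_3=4
G_3=4  [base 7] 4  →[7↦8]→  4 = 4  −1 ⇒ G_4=3
G_4=3  [base 8] 3  →[8↦9]→  3 = 3  −1 ⇒ G_5=2
G_5=2  [base 9] 2  →[9↦10]→  2 = 2  −1 ⇒ G_6=1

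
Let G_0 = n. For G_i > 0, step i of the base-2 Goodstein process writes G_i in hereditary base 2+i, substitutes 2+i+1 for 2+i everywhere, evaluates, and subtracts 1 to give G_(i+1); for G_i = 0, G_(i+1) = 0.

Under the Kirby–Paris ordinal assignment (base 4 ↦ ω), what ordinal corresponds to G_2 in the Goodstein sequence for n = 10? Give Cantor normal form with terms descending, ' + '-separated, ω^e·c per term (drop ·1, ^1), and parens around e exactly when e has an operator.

ω^(ω + 1) + 1

(0) 10|_2 = 2^(2 + 1) + 2 ↦ 3^(3 + 1) + 3|_3 = 84 ⇒ 83
(1) 83|_3 = 3^(3 + 1) + 2 ↦ 4^(4 + 1) + 2|_4 = 1026 ⇒ 1025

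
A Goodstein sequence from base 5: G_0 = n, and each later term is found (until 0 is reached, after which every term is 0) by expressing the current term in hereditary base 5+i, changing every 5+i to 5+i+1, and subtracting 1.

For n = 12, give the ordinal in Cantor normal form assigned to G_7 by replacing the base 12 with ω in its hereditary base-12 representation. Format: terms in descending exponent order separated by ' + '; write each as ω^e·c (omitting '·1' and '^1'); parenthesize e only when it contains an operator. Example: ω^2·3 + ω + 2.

base 5: 12 = 2·5 + 2; at 6: 2·6 + 2 = 14; next = 13
base 6: 13 = 2·6 + 1; at 7: 2·7 + 1 = 15; next = 14
base 7: 14 = 2·7; at 8: 2·8 = 16; next = 15
base 8: 15 = 8 + 7; at 9: 9 + 7 = 16; next = 15
base 9: 15 = 9 + 6; at 10: 10 + 6 = 16; next = 15
base 10: 15 = 10 + 5; at 11: 11 + 5 = 16; next = 15
base 11: 15 = 11 + 4; at 12: 12 + 4 = 16; next = 15

ω + 3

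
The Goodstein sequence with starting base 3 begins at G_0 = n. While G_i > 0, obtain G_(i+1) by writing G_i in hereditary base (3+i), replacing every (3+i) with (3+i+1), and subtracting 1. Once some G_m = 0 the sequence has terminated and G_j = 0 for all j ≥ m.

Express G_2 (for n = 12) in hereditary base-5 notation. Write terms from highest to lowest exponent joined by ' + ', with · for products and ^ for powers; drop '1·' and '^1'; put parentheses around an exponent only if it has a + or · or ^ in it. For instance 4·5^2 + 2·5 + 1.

G_0=12  [base 3] 3^2 + 3  →[3↦4]→  4^2 + 4 = 20  −1 ⇒ G_1=19
G_1=19  [base 4] 4^2 + 3  →[4↦5]→  5^2 + 3 = 28  −1 ⇒ G_2=27
G_2=27  [base 5] 5^2 + 2  →[5↦6]→  6^2 + 2 = 38  −1 ⇒ G_3=37

5^2 + 2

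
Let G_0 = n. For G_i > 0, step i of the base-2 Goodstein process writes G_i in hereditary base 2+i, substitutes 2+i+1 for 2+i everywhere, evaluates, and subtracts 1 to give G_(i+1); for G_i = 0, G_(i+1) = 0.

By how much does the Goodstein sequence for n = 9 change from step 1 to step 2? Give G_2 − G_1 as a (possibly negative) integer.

(0) 9|_2 = 2^(2 + 1) + 1 ↦ 3^(3 + 1) + 1|_3 = 82 ⇒ 81
(1) 81|_3 = 3^(3 + 1) ↦ 4^(4 + 1)|_4 = 1024 ⇒ 1023

942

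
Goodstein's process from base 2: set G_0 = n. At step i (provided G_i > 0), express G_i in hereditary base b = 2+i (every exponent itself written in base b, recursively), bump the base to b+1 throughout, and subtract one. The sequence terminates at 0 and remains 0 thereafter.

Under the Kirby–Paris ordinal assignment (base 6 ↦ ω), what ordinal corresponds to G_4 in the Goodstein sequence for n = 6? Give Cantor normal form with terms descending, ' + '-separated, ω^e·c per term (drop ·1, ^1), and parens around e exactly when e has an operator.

ω^5·5 + ω^4·5 + ω^3·5 + ω^2·5 + ω·5 + 5

[0] 6 ≡ 2^2 + 2 (base 2). Lift 3: 30. −1: 29.
[1] 29 ≡ 3^3 + 2 (base 3). Lift 4: 258. −1: 257.
[2] 257 ≡ 4^4 + 1 (base 4). Lift 5: 3126. −1: 3125.
[3] 3125 ≡ 5^5 (base 5). Lift 6: 46656. −1: 46655.
[4] 46655 ≡ 5·6^5 + 5·6^4 + 5·6^3 + 5·6^2 + 5·6 + 5 (base 6). Lift 7: 98040. −1: 98039.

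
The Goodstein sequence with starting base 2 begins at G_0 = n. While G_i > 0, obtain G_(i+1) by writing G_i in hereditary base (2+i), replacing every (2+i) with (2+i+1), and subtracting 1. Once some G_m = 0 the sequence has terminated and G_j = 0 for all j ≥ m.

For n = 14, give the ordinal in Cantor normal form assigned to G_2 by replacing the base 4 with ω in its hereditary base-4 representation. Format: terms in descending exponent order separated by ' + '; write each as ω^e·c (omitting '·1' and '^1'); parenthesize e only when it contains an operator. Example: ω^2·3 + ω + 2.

ω^(ω + 1) + ω^ω + 1

step 0: 14 = 2^(2 + 1) + 2^2 + 2; sub 3 for 2: 3^(3 + 1) + 3^3 + 3; = 111; G_1 = 111−1 = 110
step 1: 110 = 3^(3 + 1) + 3^3 + 2; sub 4 for 3: 4^(4 + 1) + 4^4 + 2; = 1282; G_2 = 1282−1 = 1281
step 2: 1281 = 4^(4 + 1) + 4^4 + 1; sub 5 for 4: 5^(5 + 1) + 5^5 + 1; = 18751; G_3 = 18751−1 = 18750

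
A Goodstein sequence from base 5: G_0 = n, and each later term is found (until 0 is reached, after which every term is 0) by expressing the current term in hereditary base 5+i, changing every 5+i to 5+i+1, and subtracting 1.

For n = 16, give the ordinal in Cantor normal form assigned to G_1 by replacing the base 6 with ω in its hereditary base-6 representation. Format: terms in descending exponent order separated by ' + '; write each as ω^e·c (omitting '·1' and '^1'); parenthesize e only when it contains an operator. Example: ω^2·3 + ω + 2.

[0] 16 ≡ 3·5 + 1 (base 5). Lift 6: 19. −1: 18.
[1] 18 ≡ 3·6 (base 6). Lift 7: 21. −1: 20.

ω·3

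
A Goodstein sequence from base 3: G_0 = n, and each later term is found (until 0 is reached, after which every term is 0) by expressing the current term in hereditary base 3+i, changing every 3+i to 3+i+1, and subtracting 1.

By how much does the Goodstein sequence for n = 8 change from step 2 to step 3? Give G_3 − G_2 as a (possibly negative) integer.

8 —HB3→ 2·3 + 2 —bump→ 2·4 + 2 = 10 —(−1)→ 9
9 —HB4→ 2·4 + 1 —bump→ 2·5 + 1 = 11 —(−1)→ 10
10 —HB5→ 2·5 —bump→ 2·6 = 12 —(−1)→ 11

1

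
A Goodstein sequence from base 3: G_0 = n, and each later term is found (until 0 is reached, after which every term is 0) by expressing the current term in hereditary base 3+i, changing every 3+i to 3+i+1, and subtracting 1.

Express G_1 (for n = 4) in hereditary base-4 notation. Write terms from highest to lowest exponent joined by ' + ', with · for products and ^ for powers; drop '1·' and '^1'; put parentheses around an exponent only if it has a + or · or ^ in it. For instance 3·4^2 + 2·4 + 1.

i=0: 4 = 3 + 1 (b=3); 3→4: 4 + 1 = 5; 5−1 = 4
i=1: 4 = 4 (b=4); 4→5: 5 = 5; 5−1 = 4

4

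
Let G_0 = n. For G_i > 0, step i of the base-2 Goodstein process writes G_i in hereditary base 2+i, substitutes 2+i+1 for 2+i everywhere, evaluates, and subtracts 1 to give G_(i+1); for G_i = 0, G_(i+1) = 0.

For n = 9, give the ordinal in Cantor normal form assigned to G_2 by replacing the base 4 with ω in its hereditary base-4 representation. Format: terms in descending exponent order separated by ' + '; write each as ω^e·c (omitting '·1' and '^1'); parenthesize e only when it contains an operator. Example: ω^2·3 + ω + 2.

ω^ω·3 + ω^3·3 + ω^2·3 + ω·3 + 3

G_0=9  [base 2] 2^(2 + 1) + 1  →[2↦3]→  3^(3 + 1) + 1 = 82  −1 ⇒ G_1=81
G_1=81  [base 3] 3^(3 + 1)  →[3↦4]→  4^(4 + 1) = 1024  −1 ⇒ G_2=1023
G_2=1023  [base 4] 3·4^4 + 3·4^3 + 3·4^2 + 3·4 + 3  →[4↦5]→  3·5^5 + 3·5^3 + 3·5^2 + 3·5 + 3 = 9843  −1 ⇒ G_3=9842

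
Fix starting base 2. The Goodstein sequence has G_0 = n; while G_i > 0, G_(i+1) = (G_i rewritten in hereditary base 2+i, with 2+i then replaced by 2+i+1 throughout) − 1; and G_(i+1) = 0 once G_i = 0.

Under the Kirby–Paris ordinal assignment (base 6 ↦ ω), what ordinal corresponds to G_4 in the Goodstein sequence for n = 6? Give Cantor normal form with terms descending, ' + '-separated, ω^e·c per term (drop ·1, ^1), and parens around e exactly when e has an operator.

ω^5·5 + ω^4·5 + ω^3·5 + ω^2·5 + ω·5 + 5

G_0=6  [base 2] 2^2 + 2  →[2↦3]→  3^3 + 3 = 30  −1 ⇒ G_1=29
G_1=29  [base 3] 3^3 + 2  →[3↦4]→  4^4 + 2 = 258  −1 ⇒ G_2=257
G_2=257  [base 4] 4^4 + 1  →[4↦5]→  5^5 + 1 = 3126  −1 ⇒ G_3=3125
G_3=3125  [base 5] 5^5  →[5↦6]→  6^6 = 46656  −1 ⇒ G_4=46655
G_4=46655  [base 6] 5·6^5 + 5·6^4 + 5·6^3 + 5·6^2 + 5·6 + 5  →[6↦7]→  5·7^5 + 5·7^4 + 5·7^3 + 5·7^2 + 5·7 + 5 = 98040  −1 ⇒ G_5=98039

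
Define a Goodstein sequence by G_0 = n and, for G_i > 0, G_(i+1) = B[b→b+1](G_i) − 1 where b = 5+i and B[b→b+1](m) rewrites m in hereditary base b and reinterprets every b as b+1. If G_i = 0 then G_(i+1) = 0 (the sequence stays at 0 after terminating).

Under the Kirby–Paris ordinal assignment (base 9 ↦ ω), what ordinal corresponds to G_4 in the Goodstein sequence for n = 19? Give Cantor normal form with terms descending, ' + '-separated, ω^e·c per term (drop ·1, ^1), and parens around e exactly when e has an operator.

19 —HB5→ 3·5 + 4 —bump→ 3·6 + 4 = 22 —(−1)→ 21
21 —HB6→ 3·6 + 3 —bump→ 3·7 + 3 = 24 —(−1)→ 23
23 —HB7→ 3·7 + 2 —bump→ 3·8 + 2 = 26 —(−1)→ 25
25 —HB8→ 3·8 + 1 —bump→ 3·9 + 1 = 28 —(−1)→ 27

ω·3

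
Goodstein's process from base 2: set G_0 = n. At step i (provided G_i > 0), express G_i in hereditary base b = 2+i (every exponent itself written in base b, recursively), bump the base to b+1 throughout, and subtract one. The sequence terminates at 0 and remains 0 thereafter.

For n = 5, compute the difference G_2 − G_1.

228

5 —HB2→ 2^2 + 1 —bump→ 3^3 + 1 = 28 —(−1)→ 27
27 —HB3→ 3^3 —bump→ 4^4 = 256 —(−1)→ 255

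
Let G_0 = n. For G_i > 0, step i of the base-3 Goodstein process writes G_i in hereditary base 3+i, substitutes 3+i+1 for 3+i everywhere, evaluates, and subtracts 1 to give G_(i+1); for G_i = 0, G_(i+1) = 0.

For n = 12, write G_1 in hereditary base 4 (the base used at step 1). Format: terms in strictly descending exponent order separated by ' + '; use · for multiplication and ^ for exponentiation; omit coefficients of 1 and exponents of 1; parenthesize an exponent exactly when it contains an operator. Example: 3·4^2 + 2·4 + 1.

G_0=12  [base 3] 3^2 + 3  →[3↦4]→  4^2 + 4 = 20  −1 ⇒ G_1=19
G_1=19  [base 4] 4^2 + 3  →[4↦5]→  5^2 + 3 = 28  −1 ⇒ G_2=27

4^2 + 3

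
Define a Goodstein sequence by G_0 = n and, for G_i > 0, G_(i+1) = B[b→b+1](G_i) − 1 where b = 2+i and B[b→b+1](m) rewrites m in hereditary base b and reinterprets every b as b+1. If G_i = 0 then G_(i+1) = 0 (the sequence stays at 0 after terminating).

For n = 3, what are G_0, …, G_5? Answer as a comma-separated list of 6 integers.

G_0=3  [base 2] 2 + 1  →[2↦3]→  3 + 1 = 4  −1 ⇒ G_1=3
G_1=3  [base 3] 3  →[3↦4]→  4 = 4  −1 ⇒ G_2=3
G_2=3  [base 4] 3  →[4↦5]→  3 = 3  −1 ⇒ G_3=2
G_3=2  [base 5] 2  →[5↦6]→  2 = 2  −1 ⇒ G_4=1
G_4=1  [base 6] 1  →[6↦7]→  1 = 1  −1 ⇒ G_5=0

3, 3, 3, 2, 1, 0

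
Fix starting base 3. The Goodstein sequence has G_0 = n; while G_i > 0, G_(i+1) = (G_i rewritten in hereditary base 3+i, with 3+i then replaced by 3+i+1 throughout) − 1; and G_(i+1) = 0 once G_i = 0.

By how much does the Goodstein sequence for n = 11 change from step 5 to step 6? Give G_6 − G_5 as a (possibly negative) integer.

4

step 0: 11 = 3^2 + 2; sub 4 for 3: 4^2 + 2; = 18; G_1 = 18−1 = 17
step 1: 17 = 4^2 + 1; sub 5 for 4: 5^2 + 1; = 26; G_2 = 26−1 = 25
step 2: 25 = 5^2; sub 6 for 5: 6^2; = 36; G_3 = 36−1 = 35
step 3: 35 = 5·6 + 5; sub 7 for 6: 5·7 + 5; = 40; G_4 = 40−1 = 39
step 4: 39 = 5·7 + 4; sub 8 for 7: 5·8 + 4; = 44; G_5 = 44−1 = 43
step 5: 43 = 5·8 + 3; sub 9 for 8: 5·9 + 3; = 48; G_6 = 48−1 = 47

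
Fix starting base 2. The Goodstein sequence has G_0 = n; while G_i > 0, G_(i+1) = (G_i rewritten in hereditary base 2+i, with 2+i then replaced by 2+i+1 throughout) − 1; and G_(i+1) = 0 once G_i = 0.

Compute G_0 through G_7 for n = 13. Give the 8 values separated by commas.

step 0: 13 = 2^(2 + 1) + 2^2 + 1; sub 3 for 2: 3^(3 + 1) + 3^3 + 1; = 109; G_1 = 109−1 = 108
step 1: 108 = 3^(3 + 1) + 3^3; sub 4 for 3: 4^(4 + 1) + 4^4; = 1280; G_2 = 1280−1 = 1279
step 2: 1279 = 4^(4 + 1) + 3·4^3 + 3·4^2 + 3·4 + 3; sub 5 for 4: 5^(5 + 1) + 3·5^3 + 3·5^2 + 3·5 + 3; = 16093; G_3 = 16093−1 = 16092
step 3: 16092 = 5^(5 + 1) + 3·5^3 + 3·5^2 + 3·5 + 2; sub 6 for 5: 6^(6 + 1) + 3·6^3 + 3·6^2 + 3·6 + 2; = 280712; G_4 = 280712−1 = 280711
step 4: 280711 = 6^(6 + 1) + 3·6^3 + 3·6^2 + 3·6 + 1; sub 7 for 6: 7^(7 + 1) + 3·7^3 + 3·7^2 + 3·7 + 1; = 5765999; G_5 = 5765999−1 = 5765998
step 5: 5765998 = 7^(7 + 1) + 3·7^3 + 3·7^2 + 3·7; sub 8 for 7: 8^(8 + 1) + 3·8^3 + 3·8^2 + 3·8; = 134219480; G_6 = 134219480−1 = 134219479
step 6: 134219479 = 8^(8 + 1) + 3·8^3 + 3·8^2 + 2·8 + 7; sub 9 for 8: 9^(9 + 1) + 3·9^3 + 3·9^2 + 2·9 + 7; = 3486786856; G_7 = 3486786856−1 = 3486786855

13, 108, 1279, 16092, 280711, 5765998, 134219479, 3486786855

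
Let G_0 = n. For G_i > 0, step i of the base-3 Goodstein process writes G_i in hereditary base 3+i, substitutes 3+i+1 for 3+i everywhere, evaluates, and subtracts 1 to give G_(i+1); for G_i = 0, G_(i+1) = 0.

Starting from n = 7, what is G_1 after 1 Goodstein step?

8

base 3: 7 = 2·3 + 1; at 4: 2·4 + 1 = 9; next = 8
base 4: 8 = 2·4; at 5: 2·5 = 10; next = 9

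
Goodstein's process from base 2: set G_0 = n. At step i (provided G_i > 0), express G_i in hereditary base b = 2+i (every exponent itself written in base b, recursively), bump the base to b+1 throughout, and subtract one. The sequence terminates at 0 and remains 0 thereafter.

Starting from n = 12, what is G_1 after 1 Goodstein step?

(0) 12|_2 = 2^(2 + 1) + 2^2 ↦ 3^(3 + 1) + 3^3|_3 = 108 ⇒ 107
(1) 107|_3 = 3^(3 + 1) + 2·3^2 + 2·3 + 2 ↦ 4^(4 + 1) + 2·4^2 + 2·4 + 2|_4 = 1066 ⇒ 1065

107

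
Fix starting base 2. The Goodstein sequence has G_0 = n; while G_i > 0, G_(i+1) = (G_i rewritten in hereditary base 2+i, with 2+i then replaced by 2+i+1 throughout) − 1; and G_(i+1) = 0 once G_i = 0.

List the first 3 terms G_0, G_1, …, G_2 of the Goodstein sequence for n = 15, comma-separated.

15, 111, 1283

i=0: 15 = 2^(2 + 1) + 2^2 + 2 + 1 (b=2); 2→3: 3^(3 + 1) + 3^3 + 3 + 1 = 112; 112−1 = 111
i=1: 111 = 3^(3 + 1) + 3^3 + 3 (b=3); 3→4: 4^(4 + 1) + 4^4 + 4 = 1284; 1284−1 = 1283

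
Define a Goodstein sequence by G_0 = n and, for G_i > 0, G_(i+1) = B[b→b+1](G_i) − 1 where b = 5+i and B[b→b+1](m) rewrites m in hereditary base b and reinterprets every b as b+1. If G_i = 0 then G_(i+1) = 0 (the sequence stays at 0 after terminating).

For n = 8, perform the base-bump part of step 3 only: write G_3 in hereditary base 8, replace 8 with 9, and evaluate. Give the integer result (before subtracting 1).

[0] 8 ≡ 5 + 3 (base 5). Lift 6: 9. −1: 8.
[1] 8 ≡ 6 + 2 (base 6). Lift 7: 9. −1: 8.
[2] 8 ≡ 7 + 1 (base 7). Lift 8: 9. −1: 8.

9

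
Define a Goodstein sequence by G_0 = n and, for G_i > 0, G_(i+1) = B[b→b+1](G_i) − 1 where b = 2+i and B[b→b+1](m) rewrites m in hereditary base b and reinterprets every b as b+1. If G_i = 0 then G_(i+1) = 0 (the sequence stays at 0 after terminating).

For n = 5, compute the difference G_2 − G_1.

G_0=5  [base 2] 2^2 + 1  →[2↦3]→  3^3 + 1 = 28  −1 ⇒ G_1=27
G_1=27  [base 3] 3^3  →[3↦4]→  4^4 = 256  −1 ⇒ G_2=255

228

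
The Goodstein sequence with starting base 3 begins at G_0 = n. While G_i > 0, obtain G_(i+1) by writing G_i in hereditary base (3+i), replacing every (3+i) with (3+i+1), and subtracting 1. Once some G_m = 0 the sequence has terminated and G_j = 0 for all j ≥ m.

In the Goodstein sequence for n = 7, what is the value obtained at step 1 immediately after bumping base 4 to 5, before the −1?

10

(0) 7|_3 = 2·3 + 1 ↦ 2·4 + 1|_4 = 9 ⇒ 8
(1) 8|_4 = 2·4 ↦ 2·5|_5 = 10 ⇒ 9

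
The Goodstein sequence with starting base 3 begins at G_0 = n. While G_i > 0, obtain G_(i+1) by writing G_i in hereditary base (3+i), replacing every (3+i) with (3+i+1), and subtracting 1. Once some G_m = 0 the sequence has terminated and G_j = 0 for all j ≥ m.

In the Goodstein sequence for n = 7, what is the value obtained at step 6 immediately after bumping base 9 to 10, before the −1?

[0] 7 ≡ 2·3 + 1 (base 3). Lift 4: 9. −1: 8.
[1] 8 ≡ 2·4 (base 4). Lift 5: 10. −1: 9.
[2] 9 ≡ 5 + 4 (base 5). Lift 6: 10. −1: 9.
[3] 9 ≡ 6 + 3 (base 6). Lift 7: 10. −1: 9.
[4] 9 ≡ 7 + 2 (base 7). Lift 8: 10. −1: 9.
[5] 9 ≡ 8 + 1 (base 8). Lift 9: 10. −1: 9.
[6] 9 ≡ 9 (base 9). Lift 10: 10. −1: 9.

10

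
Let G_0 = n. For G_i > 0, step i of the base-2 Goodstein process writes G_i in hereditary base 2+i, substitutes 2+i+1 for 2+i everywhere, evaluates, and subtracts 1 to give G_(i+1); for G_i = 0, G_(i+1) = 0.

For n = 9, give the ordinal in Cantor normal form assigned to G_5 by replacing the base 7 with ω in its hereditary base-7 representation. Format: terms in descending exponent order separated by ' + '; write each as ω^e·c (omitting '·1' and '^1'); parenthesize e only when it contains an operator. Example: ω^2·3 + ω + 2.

step 0: 9 = 2^(2 + 1) + 1; sub 3 for 2: 3^(3 + 1) + 1; = 82; G_1 = 82−1 = 81
step 1: 81 = 3^(3 + 1); sub 4 for 3: 4^(4 + 1); = 1024; G_2 = 1024−1 = 1023
step 2: 1023 = 3·4^4 + 3·4^3 + 3·4^2 + 3·4 + 3; sub 5 for 4: 3·5^5 + 3·5^3 + 3·5^2 + 3·5 + 3; = 9843; G_3 = 9843−1 = 9842
step 3: 9842 = 3·5^5 + 3·5^3 + 3·5^2 + 3·5 + 2; sub 6 for 5: 3·6^6 + 3·6^3 + 3·6^2 + 3·6 + 2; = 140744; G_4 = 140744−1 = 140743
step 4: 140743 = 3·6^6 + 3·6^3 + 3·6^2 + 3·6 + 1; sub 7 for 6: 3·7^7 + 3·7^3 + 3·7^2 + 3·7 + 1; = 2471827; G_5 = 2471827−1 = 2471826

ω^ω·3 + ω^3·3 + ω^2·3 + ω·3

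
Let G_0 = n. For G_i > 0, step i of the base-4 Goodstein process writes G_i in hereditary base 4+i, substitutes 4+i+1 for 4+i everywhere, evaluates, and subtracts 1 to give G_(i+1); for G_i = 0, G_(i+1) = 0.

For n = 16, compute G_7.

41

[0] 16 ≡ 4^2 (base 4). Lift 5: 25. −1: 24.
[1] 24 ≡ 4·5 + 4 (base 5). Lift 6: 28. −1: 27.
[2] 27 ≡ 4·6 + 3 (base 6). Lift 7: 31. −1: 30.
[3] 30 ≡ 4·7 + 2 (base 7). Lift 8: 34. −1: 33.
[4] 33 ≡ 4·8 + 1 (base 8). Lift 9: 37. −1: 36.
[5] 36 ≡ 4·9 (base 9). Lift 10: 40. −1: 39.
[6] 39 ≡ 3·10 + 9 (base 10). Lift 11: 42. −1: 41.
[7] 41 ≡ 3·11 + 8 (base 11). Lift 12: 44. −1: 43.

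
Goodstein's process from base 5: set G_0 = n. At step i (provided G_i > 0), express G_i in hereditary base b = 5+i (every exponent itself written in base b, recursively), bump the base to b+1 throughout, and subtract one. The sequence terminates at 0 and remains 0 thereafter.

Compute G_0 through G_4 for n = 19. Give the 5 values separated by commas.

19, 21, 23, 25, 27

i=0: 19 = 3·5 + 4 (b=5); 5→6: 3·6 + 4 = 22; 22−1 = 21
i=1: 21 = 3·6 + 3 (b=6); 6→7: 3·7 + 3 = 24; 24−1 = 23
i=2: 23 = 3·7 + 2 (b=7); 7→8: 3·8 + 2 = 26; 26−1 = 25
i=3: 25 = 3·8 + 1 (b=8); 8→9: 3·9 + 1 = 28; 28−1 = 27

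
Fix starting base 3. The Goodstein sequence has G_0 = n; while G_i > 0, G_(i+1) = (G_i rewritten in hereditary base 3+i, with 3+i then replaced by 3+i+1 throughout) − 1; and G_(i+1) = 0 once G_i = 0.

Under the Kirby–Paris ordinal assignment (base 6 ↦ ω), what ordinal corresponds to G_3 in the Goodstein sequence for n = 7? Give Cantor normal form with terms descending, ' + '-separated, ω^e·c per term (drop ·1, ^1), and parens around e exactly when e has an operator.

G_0 = 7. HB_3(7) = 2·3 + 1. Bump = 9. G_1 = 8.
G_1 = 8. HB_4(8) = 2·4. Bump = 10. G_2 = 9.
G_2 = 9. HB_5(9) = 5 + 4. Bump = 10. G_3 = 9.
G_3 = 9. HB_6(9) = 6 + 3. Bump = 10. G_4 = 9.

ω + 3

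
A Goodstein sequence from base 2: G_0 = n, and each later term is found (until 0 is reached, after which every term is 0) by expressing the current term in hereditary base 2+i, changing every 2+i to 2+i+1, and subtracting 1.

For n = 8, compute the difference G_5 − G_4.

1553800

step 0: 8 = 2^(2 + 1); sub 3 for 2: 3^(3 + 1); = 81; G_1 = 81−1 = 80
step 1: 80 = 2·3^3 + 2·3^2 + 2·3 + 2; sub 4 for 3: 2·4^4 + 2·4^2 + 2·4 + 2; = 554; G_2 = 554−1 = 553
step 2: 553 = 2·4^4 + 2·4^2 + 2·4 + 1; sub 5 for 4: 2·5^5 + 2·5^2 + 2·5 + 1; = 6311; G_3 = 6311−1 = 6310
step 3: 6310 = 2·5^5 + 2·5^2 + 2·5; sub 6 for 5: 2·6^6 + 2·6^2 + 2·6; = 93396; G_4 = 93396−1 = 93395
step 4: 93395 = 2·6^6 + 2·6^2 + 6 + 5; sub 7 for 6: 2·7^7 + 2·7^2 + 7 + 5; = 1647196; G_5 = 1647196−1 = 1647195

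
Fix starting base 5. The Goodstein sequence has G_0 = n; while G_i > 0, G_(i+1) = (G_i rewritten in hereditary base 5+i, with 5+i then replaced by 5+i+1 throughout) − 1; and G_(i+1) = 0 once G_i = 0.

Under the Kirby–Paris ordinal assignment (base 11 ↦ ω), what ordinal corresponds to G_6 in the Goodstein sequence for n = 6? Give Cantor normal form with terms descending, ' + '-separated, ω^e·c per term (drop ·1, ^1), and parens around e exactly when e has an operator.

2

G_0=6  [base 5] 5 + 1  →[5↦6]→  6 + 1 = 7  −1 ⇒ G_1=6
G_1=6  [base 6] 6  →[6↦7]→  7 = 7  −1 ⇒ G_2=6
G_2=6  [base 7] 6  →[7↦8]→  6 = 6  −1 ⇒ G_3=5
G_3=5  [base 8] 5  →[8↦9]→  5 = 5  −1 ⇒ G_4=4
G_4=4  [base 9] 4  →[9↦10]→  4 = 4  −1 ⇒ G_5=3
G_5=3  [base 10] 3  →[10↦11]→  3 = 3  −1 ⇒ G_6=2
G_6=2  [base 11] 2  →[11↦12]→  2 = 2  −1 ⇒ G_7=1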